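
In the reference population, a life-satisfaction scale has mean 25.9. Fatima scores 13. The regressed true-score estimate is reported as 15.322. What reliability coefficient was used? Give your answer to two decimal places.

T̂ = ρX + (1 − ρ)μ  ⇒  T̂ − μ = ρ(X − μ)
ρ = (T̂ − μ)/(X − μ) = (15.322 − 25.9) / (13 − 25.9) = -10.578 / -12.9 = 0.8200

0.82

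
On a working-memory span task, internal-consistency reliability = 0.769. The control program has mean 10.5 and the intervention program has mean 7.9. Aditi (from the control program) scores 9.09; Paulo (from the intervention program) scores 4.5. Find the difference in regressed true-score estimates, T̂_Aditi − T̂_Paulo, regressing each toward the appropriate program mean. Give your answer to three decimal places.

T̂_Aditi = 0.769(9.09) + 0.231(10.5) = 9.41571
T̂_Paulo = 0.769(4.5) + 0.231(7.9) = 5.28540
Difference = 9.41571 − 5.28540 = 4.13031

4.130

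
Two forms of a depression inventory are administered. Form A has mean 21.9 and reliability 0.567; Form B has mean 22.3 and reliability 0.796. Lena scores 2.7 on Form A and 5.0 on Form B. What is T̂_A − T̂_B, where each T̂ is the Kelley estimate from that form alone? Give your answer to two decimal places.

T̂_A = 0.567(2.7) + 0.433(21.9) = 11.0136
T̂_B = 0.796(5.0) + 0.204(22.3) = 8.5292
T̂_A − T̂_B = 2.4844

2.48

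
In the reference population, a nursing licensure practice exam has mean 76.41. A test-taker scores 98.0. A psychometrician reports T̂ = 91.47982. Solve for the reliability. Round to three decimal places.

T̂ = ρX + (1 − ρ)μ  ⇒  T̂ − μ = ρ(X − μ)
ρ = (T̂ − μ)/(X − μ) = (91.47982 − 76.41) / (98.0 − 76.41) = 15.06982 / 21.59 = 0.69800

0.698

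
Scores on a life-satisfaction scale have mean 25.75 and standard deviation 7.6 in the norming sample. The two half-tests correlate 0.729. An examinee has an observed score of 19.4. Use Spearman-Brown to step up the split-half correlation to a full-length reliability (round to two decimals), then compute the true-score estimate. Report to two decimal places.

20.42

Spearman-Brown: ρ = 2r/(1 + r) = 2(0.729)/(1 + 0.729) = 1.4580/1.729 = 0.8433 → 0.84
Regress the observed score toward the mean by the unreliability: T̂ = 0.84·19.4 + 0.16·25.75 = 16.296 + 4.1200 = 20.416.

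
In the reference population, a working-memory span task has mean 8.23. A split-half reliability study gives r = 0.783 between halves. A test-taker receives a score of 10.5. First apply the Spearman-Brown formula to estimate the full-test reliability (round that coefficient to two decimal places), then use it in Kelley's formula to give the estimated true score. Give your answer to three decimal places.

Spearman-Brown: ρ = 2r/(1 + r) = 2(0.783)/(1 + 0.783) = 1.5660/1.783 = 0.8783 → 0.88
Weight the observed score by reliability and the mean by (1 − reliability): T̂ = 0.88·10.5 + 0.12·8.23 = 9.240 + 0.9876 = 10.2276.

10.228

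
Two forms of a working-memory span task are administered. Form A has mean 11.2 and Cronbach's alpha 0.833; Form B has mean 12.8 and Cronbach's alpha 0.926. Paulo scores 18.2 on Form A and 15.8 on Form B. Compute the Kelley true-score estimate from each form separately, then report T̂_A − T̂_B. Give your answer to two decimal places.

T̂_A = 0.833(18.2) + 0.167(11.2) = 17.0310
T̂_B = 0.926(15.8) + 0.074(12.8) = 15.5780
T̂_A − T̂_B = 1.4530

1.45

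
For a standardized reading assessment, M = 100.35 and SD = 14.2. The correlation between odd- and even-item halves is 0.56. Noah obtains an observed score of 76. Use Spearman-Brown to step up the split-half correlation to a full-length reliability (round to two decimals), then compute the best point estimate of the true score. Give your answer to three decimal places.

Spearman-Brown: ρ = 2r/(1 + r) = 2(0.56)/(1 + 0.56) = 1.120/1.56 = 0.7179 → 0.72
T̂ = 0.72(76) + 0.28(100.35) = 54.72 + 28.0980 = 82.8180 → 82.818

82.818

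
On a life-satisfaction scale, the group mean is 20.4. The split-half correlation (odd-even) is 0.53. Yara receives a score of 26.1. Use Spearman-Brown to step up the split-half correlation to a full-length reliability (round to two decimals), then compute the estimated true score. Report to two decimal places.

Spearman-Brown: ρ = 2r/(1 + r) = 2(0.53)/(1 + 0.53) = 1.060/1.53 = 0.6928 → 0.69
T̂ = 0.69(26.1) + 0.31(20.4) = 18.009 + 6.324 = 24.333 → 24.33

24.33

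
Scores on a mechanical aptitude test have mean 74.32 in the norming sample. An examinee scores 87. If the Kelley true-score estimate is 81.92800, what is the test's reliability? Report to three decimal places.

T̂ = ρX + (1 − ρ)μ  ⇒  T̂ − μ = ρ(X − μ)
ρ = (T̂ − μ)/(X − μ) = (81.92800 − 74.32) / (87 − 74.32) = 7.60800 / 12.68 = 0.60000

0.600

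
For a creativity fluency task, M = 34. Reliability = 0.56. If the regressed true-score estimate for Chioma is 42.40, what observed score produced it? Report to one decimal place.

T̂ = ρX + (1 − ρ)μ  ⇒  X = (T̂ − (1 − ρ)μ) / ρ
X = (42.40 − 0.44 × 34) / 0.56 = (42.40 − 14.96) / 0.56 = 27.44 / 0.56 = 49.000

49.0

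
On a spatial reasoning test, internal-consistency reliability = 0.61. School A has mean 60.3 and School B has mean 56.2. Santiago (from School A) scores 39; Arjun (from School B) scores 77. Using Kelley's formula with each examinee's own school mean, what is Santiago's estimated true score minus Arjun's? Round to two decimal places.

T̂_Santiago = 0.61(39) + 0.39(60.3) = 47.3070
T̂_Arjun = 0.61(77) + 0.39(56.2) = 68.8880
Difference = 47.3070 − 68.8880 = -21.5810

-21.58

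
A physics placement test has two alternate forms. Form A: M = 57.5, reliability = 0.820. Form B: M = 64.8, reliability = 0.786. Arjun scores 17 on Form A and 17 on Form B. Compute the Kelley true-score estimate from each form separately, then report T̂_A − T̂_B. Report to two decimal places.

-2.94

T̂_A = 0.820(17) + 0.180(57.5) = 24.2900
T̂_B = 0.786(17) + 0.214(64.8) = 27.2292
T̂_A − T̂_B = -2.9392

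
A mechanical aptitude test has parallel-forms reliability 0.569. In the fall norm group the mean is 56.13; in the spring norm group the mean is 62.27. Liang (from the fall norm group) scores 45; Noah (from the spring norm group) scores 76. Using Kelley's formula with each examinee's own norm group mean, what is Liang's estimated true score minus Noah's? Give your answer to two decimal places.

T̂_Liang = 0.569(45) + 0.431(56.13) = 49.7970
T̂_Noah = 0.569(76) + 0.431(62.27) = 70.0824
Difference = 49.7970 − 70.0824 = -20.2853

-20.29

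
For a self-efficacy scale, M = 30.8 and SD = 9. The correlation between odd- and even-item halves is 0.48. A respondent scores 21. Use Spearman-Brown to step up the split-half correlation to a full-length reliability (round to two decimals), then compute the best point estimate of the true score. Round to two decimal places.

24.43

Spearman-Brown: ρ = 2r/(1 + r) = 2(0.48)/(1 + 0.48) = 0.960/1.48 = 0.6486 → 0.65
T̂ = ρX + (1 − ρ)μ
  = 0.65 × 21 + 0.35 × 30.8
  = 13.65 + 10.780
  = 24.430
  ≈ 24.43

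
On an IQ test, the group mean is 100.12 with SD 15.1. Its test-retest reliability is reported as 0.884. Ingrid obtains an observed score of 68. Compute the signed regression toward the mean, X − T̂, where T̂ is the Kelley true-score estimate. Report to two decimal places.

-3.73

T̂ = 0.884(68) + 0.116(100.12) = 60.112 + 11.61392 = 71.7259 → 71.726
X − T̂ = 68 − 71.726 = -3.726 → -3.73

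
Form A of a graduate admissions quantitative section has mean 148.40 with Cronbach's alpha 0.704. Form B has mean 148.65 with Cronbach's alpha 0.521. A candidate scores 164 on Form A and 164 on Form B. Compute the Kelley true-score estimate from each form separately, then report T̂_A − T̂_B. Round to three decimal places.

2.735

T̂_A = 0.704(164) + 0.296(148.40) = 159.38240
T̂_B = 0.521(164) + 0.479(148.65) = 156.64735
T̂_A − T̂_B = 2.73505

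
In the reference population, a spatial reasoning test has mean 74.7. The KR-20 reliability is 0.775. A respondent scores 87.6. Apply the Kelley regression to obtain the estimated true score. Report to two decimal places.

84.70

Weight the observed score by reliability and the mean by (1 − reliability): T̂ = 0.775·87.6 + 0.225·74.7 = 67.8900 + 16.8075 = 84.698.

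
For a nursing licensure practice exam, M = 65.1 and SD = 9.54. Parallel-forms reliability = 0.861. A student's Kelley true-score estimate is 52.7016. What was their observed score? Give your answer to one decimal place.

50.7

T̂ = ρX + (1 − ρ)μ  ⇒  X = (T̂ − (1 − ρ)μ) / ρ
X = (52.7016 − 0.139 × 65.1) / 0.861 = (52.7016 − 9.0489) / 0.861 = 43.6527 / 0.861 = 50.700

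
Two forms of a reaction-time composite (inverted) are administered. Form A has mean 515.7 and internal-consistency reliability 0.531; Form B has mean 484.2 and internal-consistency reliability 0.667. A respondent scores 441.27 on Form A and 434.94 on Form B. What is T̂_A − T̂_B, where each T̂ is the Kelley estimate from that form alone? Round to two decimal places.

24.83

T̂_A = 0.531(441.27) + 0.469(515.7) = 476.1777
T̂_B = 0.667(434.94) + 0.333(484.2) = 451.3436
T̂_A − T̂_B = 24.8341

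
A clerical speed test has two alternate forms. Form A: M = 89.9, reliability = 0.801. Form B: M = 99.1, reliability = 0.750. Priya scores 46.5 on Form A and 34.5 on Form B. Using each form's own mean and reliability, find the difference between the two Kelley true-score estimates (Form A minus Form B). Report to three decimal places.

T̂_A = 0.801(46.5) + 0.199(89.9) = 55.13660
T̂_B = 0.750(34.5) + 0.250(99.1) = 50.65000
T̂_A − T̂_B = 4.48660

4.487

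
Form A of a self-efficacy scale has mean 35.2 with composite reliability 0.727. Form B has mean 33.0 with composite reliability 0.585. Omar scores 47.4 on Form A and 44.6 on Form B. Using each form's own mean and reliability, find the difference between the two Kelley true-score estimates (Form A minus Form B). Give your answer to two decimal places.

4.28

T̂_A = 0.727(47.4) + 0.273(35.2) = 44.0694
T̂_B = 0.585(44.6) + 0.415(33.0) = 39.7860
T̂_A − T̂_B = 4.2834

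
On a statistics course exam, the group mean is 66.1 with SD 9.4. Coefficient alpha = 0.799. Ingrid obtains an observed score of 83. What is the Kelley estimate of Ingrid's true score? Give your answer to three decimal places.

79.603

T̂ = ρX + (1 − ρ)μ
  = 0.799 × 83 + 0.201 × 66.1
  = 66.317 + 13.2861
  = 79.6031
  ≈ 79.603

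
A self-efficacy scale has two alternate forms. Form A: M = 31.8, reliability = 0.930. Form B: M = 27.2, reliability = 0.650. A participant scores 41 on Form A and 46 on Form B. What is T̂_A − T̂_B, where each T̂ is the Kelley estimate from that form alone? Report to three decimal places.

0.936

T̂_A = 0.930(41) + 0.070(31.8) = 40.35600
T̂_B = 0.650(46) + 0.350(27.2) = 39.42000
T̂_A − T̂_B = 0.93600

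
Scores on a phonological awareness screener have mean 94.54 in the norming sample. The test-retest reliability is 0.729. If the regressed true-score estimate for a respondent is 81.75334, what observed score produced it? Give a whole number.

T̂ = ρX + (1 − ρ)μ  ⇒  X = (T̂ − (1 − ρ)μ) / ρ
X = (81.75334 − 0.271 × 94.54) / 0.729 = (81.75334 − 25.62034) / 0.729 = 56.13300 / 0.729 = 77.00

77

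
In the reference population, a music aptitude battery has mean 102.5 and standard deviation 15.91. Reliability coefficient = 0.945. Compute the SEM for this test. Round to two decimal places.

SEM = SD · √(1 − ρ) = 15.91 × √0.055 = 15.91 × 0.2345 = 3.731

3.73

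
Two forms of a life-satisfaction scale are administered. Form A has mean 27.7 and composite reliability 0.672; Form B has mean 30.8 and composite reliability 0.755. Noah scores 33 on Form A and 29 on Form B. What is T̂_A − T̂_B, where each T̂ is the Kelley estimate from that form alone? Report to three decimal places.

T̂_A = 0.672(33) + 0.328(27.7) = 31.26160
T̂_B = 0.755(29) + 0.245(30.8) = 29.44100
T̂_A − T̂_B = 1.82060

1.821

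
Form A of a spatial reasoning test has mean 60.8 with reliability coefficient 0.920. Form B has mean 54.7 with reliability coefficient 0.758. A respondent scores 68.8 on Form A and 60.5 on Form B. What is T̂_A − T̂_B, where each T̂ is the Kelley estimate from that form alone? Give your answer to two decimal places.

9.06

T̂_A = 0.920(68.8) + 0.080(60.8) = 68.1600
T̂_B = 0.758(60.5) + 0.242(54.7) = 59.0964
T̂_A − T̂_B = 9.0636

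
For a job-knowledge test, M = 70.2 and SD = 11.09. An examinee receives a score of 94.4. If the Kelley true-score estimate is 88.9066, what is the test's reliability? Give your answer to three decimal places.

T̂ = ρX + (1 − ρ)μ  ⇒  T̂ − μ = ρ(X − μ)
ρ = (T̂ − μ)/(X − μ) = (88.9066 − 70.2) / (94.4 − 70.2) = 18.7066 / 24.2 = 0.77300

0.773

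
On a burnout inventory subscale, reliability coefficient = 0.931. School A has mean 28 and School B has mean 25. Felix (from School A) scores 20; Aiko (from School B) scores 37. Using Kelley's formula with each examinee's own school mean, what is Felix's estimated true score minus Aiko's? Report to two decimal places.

-15.62

T̂_Felix = 0.931(20) + 0.069(28) = 20.5520
T̂_Aiko = 0.931(37) + 0.069(25) = 36.1720
Difference = 20.5520 − 36.1720 = -15.6200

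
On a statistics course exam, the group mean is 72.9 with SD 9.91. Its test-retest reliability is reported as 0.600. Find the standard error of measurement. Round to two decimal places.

SEM = SD · √(1 − ρ) = 9.91 × √0.400 = 9.91 × 0.6325 = 6.268

6.27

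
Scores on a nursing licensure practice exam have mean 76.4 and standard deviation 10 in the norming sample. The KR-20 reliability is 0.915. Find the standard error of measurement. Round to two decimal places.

2.92

SEM = SD · √(1 − ρ) = 10 × √0.085 = 10 × 0.2915 = 2.915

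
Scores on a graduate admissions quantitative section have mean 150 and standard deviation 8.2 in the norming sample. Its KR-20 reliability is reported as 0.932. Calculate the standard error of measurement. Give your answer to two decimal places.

2.14

SEM = SD · √(1 − ρ) = 8.2 × √0.068 = 8.2 × 0.2608 = 2.138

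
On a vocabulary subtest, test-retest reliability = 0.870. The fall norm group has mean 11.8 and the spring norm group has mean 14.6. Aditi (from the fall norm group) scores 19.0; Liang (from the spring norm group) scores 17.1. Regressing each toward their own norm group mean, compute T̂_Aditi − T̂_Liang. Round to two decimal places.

T̂_Aditi = 0.870(19.0) + 0.130(11.8) = 18.0640
T̂_Liang = 0.870(17.1) + 0.130(14.6) = 16.7750
Difference = 18.0640 − 16.7750 = 1.2890

1.29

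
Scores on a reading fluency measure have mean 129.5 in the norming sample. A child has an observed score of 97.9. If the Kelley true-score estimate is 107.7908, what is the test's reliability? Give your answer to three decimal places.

0.687

T̂ = ρX + (1 − ρ)μ  ⇒  T̂ − μ = ρ(X − μ)
ρ = (T̂ − μ)/(X − μ) = (107.7908 − 129.5) / (97.9 − 129.5) = -21.7092 / -31.6 = 0.68700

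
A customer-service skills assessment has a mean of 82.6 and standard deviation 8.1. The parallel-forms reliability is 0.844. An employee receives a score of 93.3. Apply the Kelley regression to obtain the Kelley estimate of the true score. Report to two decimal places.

T̂ = ρX + (1 − ρ)μ
  = 0.844 × 93.3 + 0.156 × 82.6
  = 78.7452 + 12.8856
  = 91.631
  ≈ 91.63

91.63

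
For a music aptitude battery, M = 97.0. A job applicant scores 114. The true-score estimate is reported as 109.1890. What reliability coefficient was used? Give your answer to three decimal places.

T̂ = ρX + (1 − ρ)μ  ⇒  T̂ − μ = ρ(X − μ)
ρ = (T̂ − μ)/(X − μ) = (109.1890 − 97.0) / (114 − 97.0) = 12.1890 / 17.0 = 0.71700

0.717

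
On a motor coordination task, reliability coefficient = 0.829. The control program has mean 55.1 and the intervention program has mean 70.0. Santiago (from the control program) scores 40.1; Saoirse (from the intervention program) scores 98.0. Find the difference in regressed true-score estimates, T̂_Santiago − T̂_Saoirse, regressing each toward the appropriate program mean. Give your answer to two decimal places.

T̂_Santiago = 0.829(40.1) + 0.171(55.1) = 42.6650
T̂_Saoirse = 0.829(98.0) + 0.171(70.0) = 93.2120
Difference = 42.6650 − 93.2120 = -50.5470

-50.55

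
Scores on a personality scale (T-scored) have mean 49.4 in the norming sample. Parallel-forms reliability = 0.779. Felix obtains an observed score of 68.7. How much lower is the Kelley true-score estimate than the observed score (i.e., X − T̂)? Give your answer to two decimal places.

T̂ = ρX + (1 − ρ)μ
  = 0.779 × 68.7 + 0.221 × 49.4
  = 53.5173 + 10.9174
  = 64.4347
  ≈ 64.435
X − T̂ = 68.7 − 64.435 = 4.265 → 4.27

4.27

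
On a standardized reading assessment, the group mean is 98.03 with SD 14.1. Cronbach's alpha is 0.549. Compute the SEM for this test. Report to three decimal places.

9.469

SEM = SD · √(1 − ρ) = 14.1 × √0.451 = 14.1 × 0.6716 = 9.4691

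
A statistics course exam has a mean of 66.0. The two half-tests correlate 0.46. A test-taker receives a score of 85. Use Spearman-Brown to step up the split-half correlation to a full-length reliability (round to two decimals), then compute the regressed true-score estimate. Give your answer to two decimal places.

77.97

Spearman-Brown: ρ = 2r/(1 + r) = 2(0.46)/(1 + 0.46) = 0.920/1.46 = 0.6301 → 0.63
Regress the observed score toward the mean by the unreliability: T̂ = 0.63·85 + 0.37·66.0 = 53.55 + 24.420 = 77.970.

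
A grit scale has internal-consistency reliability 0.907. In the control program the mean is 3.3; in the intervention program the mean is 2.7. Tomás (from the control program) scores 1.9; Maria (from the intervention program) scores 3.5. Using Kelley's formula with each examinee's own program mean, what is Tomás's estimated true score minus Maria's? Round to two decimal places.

T̂_Tomás = 0.907(1.9) + 0.093(3.3) = 2.0302
T̂_Maria = 0.907(3.5) + 0.093(2.7) = 3.4256
Difference = 2.0302 − 3.4256 = -1.3954

-1.40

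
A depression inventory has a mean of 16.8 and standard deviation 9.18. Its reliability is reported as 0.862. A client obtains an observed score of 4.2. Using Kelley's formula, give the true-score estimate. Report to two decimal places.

Weight the observed score by reliability and the mean by (1 − reliability): T̂ = 0.862·4.2 + 0.138·16.8 = 3.6204 + 2.3184 = 5.939.

5.94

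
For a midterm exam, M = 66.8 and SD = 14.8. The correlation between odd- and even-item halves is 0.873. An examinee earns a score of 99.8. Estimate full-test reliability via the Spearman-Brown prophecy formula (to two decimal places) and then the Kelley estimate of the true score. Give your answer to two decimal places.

97.49

Spearman-Brown: ρ = 2r/(1 + r) = 2(0.873)/(1 + 0.873) = 1.7460/1.873 = 0.9322 → 0.93
T̂ = ρX + (1 − ρ)μ
  = 0.93 × 99.8 + 0.07 × 66.8
  = 92.814 + 4.676
  = 97.490
  ≈ 97.49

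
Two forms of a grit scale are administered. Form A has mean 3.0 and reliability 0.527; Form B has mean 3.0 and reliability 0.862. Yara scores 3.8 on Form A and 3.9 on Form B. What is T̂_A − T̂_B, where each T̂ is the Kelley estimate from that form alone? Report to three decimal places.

T̂_A = 0.527(3.8) + 0.473(3.0) = 3.42160
T̂_B = 0.862(3.9) + 0.138(3.0) = 3.77580
T̂_A − T̂_B = -0.35420

-0.354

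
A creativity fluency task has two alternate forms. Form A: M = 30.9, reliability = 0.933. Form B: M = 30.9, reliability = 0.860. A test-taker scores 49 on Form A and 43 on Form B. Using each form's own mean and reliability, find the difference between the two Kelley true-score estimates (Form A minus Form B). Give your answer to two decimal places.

6.48

T̂_A = 0.933(49) + 0.067(30.9) = 47.7873
T̂_B = 0.860(43) + 0.140(30.9) = 41.3060
T̂_A − T̂_B = 6.4813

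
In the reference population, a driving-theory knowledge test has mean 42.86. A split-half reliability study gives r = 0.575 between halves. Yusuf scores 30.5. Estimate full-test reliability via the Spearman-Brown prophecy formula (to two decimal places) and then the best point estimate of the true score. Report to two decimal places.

Spearman-Brown: ρ = 2r/(1 + r) = 2(0.575)/(1 + 0.575) = 1.1500/1.575 = 0.7302 → 0.73
Regress the observed score toward the mean by the unreliability: T̂ = 0.73·30.5 + 0.27·42.86 = 22.265 + 11.5722 = 33.837.

33.84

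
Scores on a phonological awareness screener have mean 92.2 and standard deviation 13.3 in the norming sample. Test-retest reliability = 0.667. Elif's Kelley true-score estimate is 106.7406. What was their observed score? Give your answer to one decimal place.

114.0

T̂ = ρX + (1 − ρ)μ  ⇒  X = (T̂ − (1 − ρ)μ) / ρ
X = (106.7406 − 0.333 × 92.2) / 0.667 = (106.7406 − 30.7026) / 0.667 = 76.0380 / 0.667 = 114.000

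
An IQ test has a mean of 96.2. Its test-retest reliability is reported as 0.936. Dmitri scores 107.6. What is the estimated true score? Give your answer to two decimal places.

106.87

T̂ = ρX + (1 − ρ)μ
  = 0.936 × 107.6 + 0.064 × 96.2
  = 100.7136 + 6.1568
  = 106.870
  ≈ 106.87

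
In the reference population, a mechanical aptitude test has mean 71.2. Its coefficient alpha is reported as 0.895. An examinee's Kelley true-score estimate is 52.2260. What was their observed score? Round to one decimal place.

50.0

T̂ = ρX + (1 − ρ)μ  ⇒  X = (T̂ − (1 − ρ)μ) / ρ
X = (52.2260 − 0.105 × 71.2) / 0.895 = (52.2260 − 7.4760) / 0.895 = 44.7500 / 0.895 = 50.000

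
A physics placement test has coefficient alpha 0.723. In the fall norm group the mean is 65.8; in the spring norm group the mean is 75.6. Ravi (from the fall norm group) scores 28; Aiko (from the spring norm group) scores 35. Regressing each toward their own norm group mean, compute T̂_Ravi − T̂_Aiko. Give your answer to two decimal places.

-7.78

T̂_Ravi = 0.723(28) + 0.277(65.8) = 38.4706
T̂_Aiko = 0.723(35) + 0.277(75.6) = 46.2462
Difference = 38.4706 − 46.2462 = -7.7756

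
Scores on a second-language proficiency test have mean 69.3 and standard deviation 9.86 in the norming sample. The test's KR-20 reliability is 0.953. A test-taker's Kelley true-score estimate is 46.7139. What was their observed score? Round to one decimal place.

45.6

T̂ = ρX + (1 − ρ)μ  ⇒  X = (T̂ − (1 − ρ)μ) / ρ
X = (46.7139 − 0.047 × 69.3) / 0.953 = (46.7139 − 3.2571) / 0.953 = 43.4568 / 0.953 = 45.600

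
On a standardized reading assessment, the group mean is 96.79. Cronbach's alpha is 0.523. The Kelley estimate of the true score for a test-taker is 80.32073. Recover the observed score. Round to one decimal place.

T̂ = ρX + (1 − ρ)μ  ⇒  X = (T̂ − (1 − ρ)μ) / ρ
X = (80.32073 − 0.477 × 96.79) / 0.523 = (80.32073 − 46.16883) / 0.523 = 34.15190 / 0.523 = 65.300

65.3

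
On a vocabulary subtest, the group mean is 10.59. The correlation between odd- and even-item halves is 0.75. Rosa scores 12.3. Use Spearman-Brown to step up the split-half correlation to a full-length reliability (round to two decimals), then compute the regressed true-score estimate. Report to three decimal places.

Spearman-Brown: ρ = 2r/(1 + r) = 2(0.75)/(1 + 0.75) = 1.500/1.75 = 0.8571 → 0.86
T̂ = ρX + (1 − ρ)μ
  = 0.86 × 12.3 + 0.14 × 10.59
  = 10.578 + 1.4826
  = 12.0606
  ≈ 12.061

12.061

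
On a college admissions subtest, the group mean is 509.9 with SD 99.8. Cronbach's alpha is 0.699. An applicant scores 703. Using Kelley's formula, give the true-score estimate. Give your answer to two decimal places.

644.88

T̂ = 0.699(703) + 0.301(509.9) = 491.397 + 153.4799 = 644.877 → 644.88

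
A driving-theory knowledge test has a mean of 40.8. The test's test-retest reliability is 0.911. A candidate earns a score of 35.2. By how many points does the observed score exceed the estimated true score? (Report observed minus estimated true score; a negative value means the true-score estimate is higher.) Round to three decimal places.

Kelley's formula gives T̂ = 0.911·35.2 + 0.089·40.8 = 32.0672 + 3.6312 = 35.69840.
X − T̂ = 35.2 − 35.6984 = -0.4984 → -0.498

-0.498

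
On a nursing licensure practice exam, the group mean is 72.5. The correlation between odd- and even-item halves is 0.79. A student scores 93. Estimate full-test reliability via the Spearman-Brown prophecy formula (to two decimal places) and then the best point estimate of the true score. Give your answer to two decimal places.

90.54

Spearman-Brown: ρ = 2r/(1 + r) = 2(0.79)/(1 + 0.79) = 1.580/1.79 = 0.8827 → 0.88
T̂ = 0.88(93) + 0.12(72.5) = 81.84 + 8.700 = 90.540 → 90.54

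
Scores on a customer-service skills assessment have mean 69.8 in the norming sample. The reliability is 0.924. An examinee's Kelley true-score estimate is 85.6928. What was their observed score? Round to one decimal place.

87.0

T̂ = ρX + (1 − ρ)μ  ⇒  X = (T̂ − (1 − ρ)μ) / ρ
X = (85.6928 − 0.076 × 69.8) / 0.924 = (85.6928 − 5.3048) / 0.924 = 80.3880 / 0.924 = 87.000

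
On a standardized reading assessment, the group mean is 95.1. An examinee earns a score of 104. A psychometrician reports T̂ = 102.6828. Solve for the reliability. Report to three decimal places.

T̂ = ρX + (1 − ρ)μ  ⇒  T̂ − μ = ρ(X − μ)
ρ = (T̂ − μ)/(X − μ) = (102.6828 − 95.1) / (104 − 95.1) = 7.5828 / 8.9 = 0.85200

0.852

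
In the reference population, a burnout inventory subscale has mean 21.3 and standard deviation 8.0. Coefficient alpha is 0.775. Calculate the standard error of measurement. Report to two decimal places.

3.79

SEM = SD · √(1 − ρ) = 8.0 × √0.225 = 8.0 × 0.4743 = 3.795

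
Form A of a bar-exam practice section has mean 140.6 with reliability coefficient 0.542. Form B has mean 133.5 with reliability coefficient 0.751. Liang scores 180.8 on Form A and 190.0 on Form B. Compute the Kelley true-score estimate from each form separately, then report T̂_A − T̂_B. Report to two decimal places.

-13.54

T̂_A = 0.542(180.8) + 0.458(140.6) = 162.3884
T̂_B = 0.751(190.0) + 0.249(133.5) = 175.9315
T̂_A − T̂_B = -13.5431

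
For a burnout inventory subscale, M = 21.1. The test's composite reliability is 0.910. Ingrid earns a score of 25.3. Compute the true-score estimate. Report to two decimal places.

T̂ = 0.910(25.3) + 0.090(21.1) = 23.0230 + 1.8990 = 24.922 → 24.92

24.92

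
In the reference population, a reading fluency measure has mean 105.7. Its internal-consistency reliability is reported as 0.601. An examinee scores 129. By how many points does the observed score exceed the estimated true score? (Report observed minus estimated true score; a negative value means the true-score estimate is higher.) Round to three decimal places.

T̂ = ρX + (1 − ρ)μ
  = 0.601 × 129 + 0.399 × 105.7
  = 77.529 + 42.1743
  = 119.70330
  ≈ 119.7033
X − T̂ = 129 − 119.7033 = 9.2967 → 9.297

9.297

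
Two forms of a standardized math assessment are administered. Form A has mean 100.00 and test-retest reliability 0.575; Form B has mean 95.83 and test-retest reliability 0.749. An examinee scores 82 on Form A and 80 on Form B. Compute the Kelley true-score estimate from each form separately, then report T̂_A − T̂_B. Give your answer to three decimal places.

T̂_A = 0.575(82) + 0.425(100.00) = 89.65000
T̂_B = 0.749(80) + 0.251(95.83) = 83.97333
T̂_A − T̂_B = 5.67667

5.677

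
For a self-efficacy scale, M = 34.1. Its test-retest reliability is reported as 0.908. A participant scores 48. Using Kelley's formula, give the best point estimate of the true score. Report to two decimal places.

Weight the observed score by reliability and the mean by (1 − reliability): T̂ = 0.908·48 + 0.092·34.1 = 43.584 + 3.1372 = 46.721.

46.72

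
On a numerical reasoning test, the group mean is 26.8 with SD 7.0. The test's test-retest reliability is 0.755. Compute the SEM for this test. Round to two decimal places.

3.46

SEM = SD · √(1 − ρ) = 7.0 × √0.245 = 7.0 × 0.4950 = 3.465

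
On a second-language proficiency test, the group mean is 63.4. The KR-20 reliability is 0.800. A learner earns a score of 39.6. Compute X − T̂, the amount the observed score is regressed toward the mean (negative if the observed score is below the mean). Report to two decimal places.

-4.76

T̂ = ρX + (1 − ρ)μ
  = 0.800 × 39.6 + 0.200 × 63.4
  = 31.6800 + 12.6800
  = 44.3600
  ≈ 44.360
X − T̂ = 39.6 − 44.360 = -4.760 → -4.76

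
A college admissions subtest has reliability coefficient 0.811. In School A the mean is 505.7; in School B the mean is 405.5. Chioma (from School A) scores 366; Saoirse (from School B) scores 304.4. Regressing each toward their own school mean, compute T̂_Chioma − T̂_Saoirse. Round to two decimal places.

68.90

T̂_Chioma = 0.811(366) + 0.189(505.7) = 392.4033
T̂_Saoirse = 0.811(304.4) + 0.189(405.5) = 323.5079
Difference = 392.4033 − 323.5079 = 68.8954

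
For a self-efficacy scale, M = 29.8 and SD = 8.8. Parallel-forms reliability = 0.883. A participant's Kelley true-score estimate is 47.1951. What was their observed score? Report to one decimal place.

49.5

T̂ = ρX + (1 − ρ)μ  ⇒  X = (T̂ − (1 − ρ)μ) / ρ
X = (47.1951 − 0.117 × 29.8) / 0.883 = (47.1951 − 3.4866) / 0.883 = 43.7085 / 0.883 = 49.500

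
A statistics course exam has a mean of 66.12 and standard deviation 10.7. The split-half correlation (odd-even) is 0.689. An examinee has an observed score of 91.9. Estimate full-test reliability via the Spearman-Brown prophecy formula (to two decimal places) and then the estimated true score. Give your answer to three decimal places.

87.260

Spearman-Brown: ρ = 2r/(1 + r) = 2(0.689)/(1 + 0.689) = 1.3780/1.689 = 0.8159 → 0.82
T̂ = 0.82(91.9) + 0.18(66.12) = 75.358 + 11.9016 = 87.2596 → 87.260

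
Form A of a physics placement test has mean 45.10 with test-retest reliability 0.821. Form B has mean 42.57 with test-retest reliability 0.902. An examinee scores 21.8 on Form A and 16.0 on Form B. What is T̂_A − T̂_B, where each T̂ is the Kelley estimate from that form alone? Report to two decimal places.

7.37

T̂_A = 0.821(21.8) + 0.179(45.10) = 25.9707
T̂_B = 0.902(16.0) + 0.098(42.57) = 18.6039
T̂_A − T̂_B = 7.3668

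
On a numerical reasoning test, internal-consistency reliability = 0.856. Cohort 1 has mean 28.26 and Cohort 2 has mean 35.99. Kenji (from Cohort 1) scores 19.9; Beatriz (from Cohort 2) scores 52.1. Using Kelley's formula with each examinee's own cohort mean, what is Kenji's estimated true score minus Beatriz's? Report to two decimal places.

-28.68

T̂_Kenji = 0.856(19.9) + 0.144(28.26) = 21.1038
T̂_Beatriz = 0.856(52.1) + 0.144(35.99) = 49.7802
Difference = 21.1038 − 49.7802 = -28.6763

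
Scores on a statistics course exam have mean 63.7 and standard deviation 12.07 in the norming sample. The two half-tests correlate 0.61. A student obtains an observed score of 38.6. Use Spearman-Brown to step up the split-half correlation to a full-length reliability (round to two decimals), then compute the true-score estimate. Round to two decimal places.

Spearman-Brown: ρ = 2r/(1 + r) = 2(0.61)/(1 + 0.61) = 1.220/1.61 = 0.7578 → 0.76
T̂ = ρX + (1 − ρ)μ
  = 0.76 × 38.6 + 0.24 × 63.7
  = 29.336 + 15.288
  = 44.624
  ≈ 44.62

44.62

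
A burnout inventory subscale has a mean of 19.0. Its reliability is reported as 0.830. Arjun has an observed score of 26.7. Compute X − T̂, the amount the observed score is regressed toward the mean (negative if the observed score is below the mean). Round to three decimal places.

T̂ = ρX + (1 − ρ)μ
  = 0.830 × 26.7 + 0.170 × 19.0
  = 22.1610 + 3.2300
  = 25.39100
  ≈ 25.3910
X − T̂ = 26.7 − 25.3910 = 1.3090 → 1.309

1.309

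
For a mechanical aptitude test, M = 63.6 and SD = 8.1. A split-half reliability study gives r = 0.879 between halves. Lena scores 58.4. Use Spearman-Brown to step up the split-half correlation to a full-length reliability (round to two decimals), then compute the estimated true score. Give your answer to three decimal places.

Spearman-Brown: ρ = 2r/(1 + r) = 2(0.879)/(1 + 0.879) = 1.7580/1.879 = 0.9356 → 0.94
T̂ = ρX + (1 − ρ)μ
  = 0.94 × 58.4 + 0.06 × 63.6
  = 54.896 + 3.816
  = 58.7120
  ≈ 58.712

58.712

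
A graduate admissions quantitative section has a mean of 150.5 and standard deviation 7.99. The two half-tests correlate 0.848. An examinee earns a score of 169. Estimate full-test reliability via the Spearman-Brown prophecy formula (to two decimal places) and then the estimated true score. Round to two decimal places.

167.52

Spearman-Brown: ρ = 2r/(1 + r) = 2(0.848)/(1 + 0.848) = 1.6960/1.848 = 0.9177 → 0.92
T̂ = 0.92(169) + 0.08(150.5) = 155.48 + 12.040 = 167.520 → 167.52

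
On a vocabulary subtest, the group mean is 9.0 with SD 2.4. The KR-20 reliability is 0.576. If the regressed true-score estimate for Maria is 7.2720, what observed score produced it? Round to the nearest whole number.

6

T̂ = ρX + (1 − ρ)μ  ⇒  X = (T̂ − (1 − ρ)μ) / ρ
X = (7.2720 − 0.424 × 9.0) / 0.576 = (7.2720 − 3.8160) / 0.576 = 3.4560 / 0.576 = 6.00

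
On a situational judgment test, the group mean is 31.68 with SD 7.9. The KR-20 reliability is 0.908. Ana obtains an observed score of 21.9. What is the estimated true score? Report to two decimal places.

T̂ = ρX + (1 − ρ)μ
  = 0.908 × 21.9 + 0.092 × 31.68
  = 19.8852 + 2.91456
  = 22.800
  ≈ 22.80

22.80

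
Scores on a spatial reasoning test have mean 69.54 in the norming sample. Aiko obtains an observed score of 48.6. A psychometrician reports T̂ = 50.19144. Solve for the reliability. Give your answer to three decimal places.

0.924

T̂ = ρX + (1 − ρ)μ  ⇒  T̂ − μ = ρ(X − μ)
ρ = (T̂ − μ)/(X − μ) = (50.19144 − 69.54) / (48.6 − 69.54) = -19.34856 / -20.94 = 0.92400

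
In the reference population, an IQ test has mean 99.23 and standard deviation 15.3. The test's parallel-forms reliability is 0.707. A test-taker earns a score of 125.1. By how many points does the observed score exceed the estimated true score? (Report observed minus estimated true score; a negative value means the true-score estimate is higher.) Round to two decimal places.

7.58

T̂ = 0.707(125.1) + 0.293(99.23) = 88.4457 + 29.07439 = 117.5201 → 117.520
X − T̂ = 125.1 − 117.520 = 7.580 → 7.58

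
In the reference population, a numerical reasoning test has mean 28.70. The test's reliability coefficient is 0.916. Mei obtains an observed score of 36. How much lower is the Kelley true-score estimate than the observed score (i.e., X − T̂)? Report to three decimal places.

0.613

T̂ = ρX + (1 − ρ)μ
  = 0.916 × 36 + 0.084 × 28.70
  = 32.976 + 2.41080
  = 35.38680
  ≈ 35.3868
X − T̂ = 36 − 35.3868 = 0.6132 → 0.613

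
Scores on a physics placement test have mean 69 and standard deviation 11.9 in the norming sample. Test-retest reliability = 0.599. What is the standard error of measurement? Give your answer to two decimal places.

7.54

SEM = SD · √(1 − ρ) = 11.9 × √0.401 = 11.9 × 0.6332 = 7.536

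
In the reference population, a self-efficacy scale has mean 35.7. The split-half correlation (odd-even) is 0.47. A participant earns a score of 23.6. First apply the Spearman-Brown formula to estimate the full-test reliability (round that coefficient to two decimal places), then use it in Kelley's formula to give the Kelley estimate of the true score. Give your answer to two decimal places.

27.96

Spearman-Brown: ρ = 2r/(1 + r) = 2(0.47)/(1 + 0.47) = 0.940/1.47 = 0.6395 → 0.64
T̂ = ρX + (1 − ρ)μ
  = 0.64 × 23.6 + 0.36 × 35.7
  = 15.104 + 12.852
  = 27.956
  ≈ 27.96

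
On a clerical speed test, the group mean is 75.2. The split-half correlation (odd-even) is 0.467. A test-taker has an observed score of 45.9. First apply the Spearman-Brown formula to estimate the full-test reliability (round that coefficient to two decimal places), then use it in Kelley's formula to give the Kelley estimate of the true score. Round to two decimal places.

Spearman-Brown: ρ = 2r/(1 + r) = 2(0.467)/(1 + 0.467) = 0.9340/1.467 = 0.6367 → 0.64
T̂ = 0.64(45.9) + 0.36(75.2) = 29.376 + 27.072 = 56.448 → 56.45

56.45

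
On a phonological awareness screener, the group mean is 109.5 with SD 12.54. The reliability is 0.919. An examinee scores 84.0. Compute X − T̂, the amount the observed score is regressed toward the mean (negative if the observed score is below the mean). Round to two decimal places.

-2.07

T̂ = ρX + (1 − ρ)μ
  = 0.919 × 84.0 + 0.081 × 109.5
  = 77.1960 + 8.8695
  = 86.0655
  ≈ 86.065
X − T̂ = 84.0 − 86.065 = -2.065 → -2.07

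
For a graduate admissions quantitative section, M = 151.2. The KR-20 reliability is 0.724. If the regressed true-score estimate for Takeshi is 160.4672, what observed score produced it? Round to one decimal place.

164.0

T̂ = ρX + (1 − ρ)μ  ⇒  X = (T̂ − (1 − ρ)μ) / ρ
X = (160.4672 − 0.276 × 151.2) / 0.724 = (160.4672 − 41.7312) / 0.724 = 118.7360 / 0.724 = 164.000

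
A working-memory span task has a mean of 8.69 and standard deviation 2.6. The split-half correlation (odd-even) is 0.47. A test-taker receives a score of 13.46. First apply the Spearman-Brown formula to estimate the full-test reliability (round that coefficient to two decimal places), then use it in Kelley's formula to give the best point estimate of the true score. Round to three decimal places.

11.743

Spearman-Brown: ρ = 2r/(1 + r) = 2(0.47)/(1 + 0.47) = 0.940/1.47 = 0.6395 → 0.64
T̂ = ρX + (1 − ρ)μ
  = 0.64 × 13.46 + 0.36 × 8.69
  = 8.6144 + 3.1284
  = 11.7428
  ≈ 11.743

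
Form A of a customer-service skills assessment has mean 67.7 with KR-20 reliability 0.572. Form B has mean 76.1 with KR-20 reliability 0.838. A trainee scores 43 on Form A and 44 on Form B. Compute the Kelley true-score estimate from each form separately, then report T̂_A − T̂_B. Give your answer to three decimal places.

T̂_A = 0.572(43) + 0.428(67.7) = 53.57160
T̂_B = 0.838(44) + 0.162(76.1) = 49.20020
T̂_A − T̂_B = 4.37140

4.371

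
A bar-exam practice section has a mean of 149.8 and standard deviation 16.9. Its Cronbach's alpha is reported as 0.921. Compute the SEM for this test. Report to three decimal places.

SEM = SD · √(1 − ρ) = 16.9 × √0.079 = 16.9 × 0.2811 = 4.7501

4.750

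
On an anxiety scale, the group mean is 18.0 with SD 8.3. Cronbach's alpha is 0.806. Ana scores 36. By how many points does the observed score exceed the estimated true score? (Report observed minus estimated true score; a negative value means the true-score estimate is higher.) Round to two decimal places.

T̂ = 0.806(36) + 0.194(18.0) = 29.016 + 3.4920 = 32.5080 → 32.508
X − T̂ = 36 − 32.508 = 3.492 → 3.49

3.49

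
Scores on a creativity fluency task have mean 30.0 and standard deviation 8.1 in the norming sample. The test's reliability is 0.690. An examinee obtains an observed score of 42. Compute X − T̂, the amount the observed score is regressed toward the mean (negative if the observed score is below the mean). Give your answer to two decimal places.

T̂ = 0.690(42) + 0.310(30.0) = 28.980 + 9.3000 = 38.2800 → 38.280
X − T̂ = 42 − 38.280 = 3.720 → 3.72

3.72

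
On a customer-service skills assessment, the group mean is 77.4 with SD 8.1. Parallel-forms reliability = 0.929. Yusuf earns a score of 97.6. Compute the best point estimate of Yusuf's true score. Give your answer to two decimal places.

T̂ = ρX + (1 − ρ)μ
  = 0.929 × 97.6 + 0.071 × 77.4
  = 90.6704 + 5.4954
  = 96.166
  ≈ 96.17

96.17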